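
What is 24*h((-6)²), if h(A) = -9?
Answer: -216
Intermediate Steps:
24*h((-6)²) = 24*(-9) = -216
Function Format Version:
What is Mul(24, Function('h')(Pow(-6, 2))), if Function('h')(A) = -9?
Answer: -216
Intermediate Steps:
Mul(24, Function('h')(Pow(-6, 2))) = Mul(24, -9) = -216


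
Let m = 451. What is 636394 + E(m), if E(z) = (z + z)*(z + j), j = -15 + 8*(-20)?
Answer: 885346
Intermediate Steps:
j = -175 (j = -15 - 160 = -175)
E(z) = 2*z*(-175 + z) (E(z) = (z + z)*(z - 175) = (2*z)*(-175 + z) = 2*z*(-175 + z))
636394 + E(m) = 636394 + 2*451*(-175 + 451) = 636394 + 2*451*276 = 636394 + 248952 = 885346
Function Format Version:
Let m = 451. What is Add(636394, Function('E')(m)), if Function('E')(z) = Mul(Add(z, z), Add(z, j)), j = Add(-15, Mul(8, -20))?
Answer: 885346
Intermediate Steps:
j = -175 (j = Add(-15, -160) = -175)
Function('E')(z) = Mul(2, z, Add(-175, z)) (Function('E')(z) = Mul(Add(z, z), Add(z, -175)) = Mul(Mul(2, z), Add(-175, z)) = Mul(2, z, Add(-175, z)))
Add(636394, Function('E')(m)) = Add(636394, Mul(2, 451, Add(-175, 451))) = Add(636394, Mul(2, 451, 276)) = Add(636394, 248952) = 885346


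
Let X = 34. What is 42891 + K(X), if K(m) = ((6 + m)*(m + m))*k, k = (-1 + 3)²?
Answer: 53771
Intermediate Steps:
k = 4 (k = 2² = 4)
K(m) = 8*m*(6 + m) (K(m) = ((6 + m)*(m + m))*4 = ((6 + m)*(2*m))*4 = (2*m*(6 + m))*4 = 8*m*(6 + m))
42891 + K(X) = 42891 + 8*34*(6 + 34) = 42891 + 8*34*40 = 42891 + 10880 = 53771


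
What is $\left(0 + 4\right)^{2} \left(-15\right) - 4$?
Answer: $-244$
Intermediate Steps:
$\left(0 + 4\right)^{2} \left(-15\right) - 4 = 4^{2} \left(-15\right) - 4 = 16 \left(-15\right) - 4 = -240 - 4 = -244$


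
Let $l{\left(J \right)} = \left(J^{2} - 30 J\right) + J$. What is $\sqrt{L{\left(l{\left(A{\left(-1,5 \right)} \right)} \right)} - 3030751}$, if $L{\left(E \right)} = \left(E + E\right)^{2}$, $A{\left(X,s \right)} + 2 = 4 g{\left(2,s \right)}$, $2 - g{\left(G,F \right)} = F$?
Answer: $i \sqrt{1581135} \approx 1257.4 i$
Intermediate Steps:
$g{\left(G,F \right)} = 2 - F$
$A{\left(X,s \right)} = 6 - 4 s$ ($A{\left(X,s \right)} = -2 + 4 \left(2 - s\right) = -2 - \left(-8 + 4 s\right) = 6 - 4 s$)
$l{\left(J \right)} = J^{2} - 29 J$
$L{\left(E \right)} = 4 E^{2}$ ($L{\left(E \right)} = \left(2 E\right)^{2} = 4 E^{2}$)
$\sqrt{L{\left(l{\left(A{\left(-1,5 \right)} \right)} \right)} - 3030751} = \sqrt{4 \left(\left(6 - 20\right) \left(-29 + \left(6 - 20\right)\right)\right)^{2} - 3030751} = \sqrt{4 \left(- 14 \left(-29 - 14\right)\right)^{2} - 3030751} = \sqrt{4 \left(\left(-14\right) \left(-43\right)\right)^{2} - 3030751} = \sqrt{4 \cdot 602^{2} - 3030751} = \sqrt{4 \cdot 362404 - 3030751} = \sqrt{1449616 - 3030751} = \sqrt{-1581135} = i \sqrt{1581135}$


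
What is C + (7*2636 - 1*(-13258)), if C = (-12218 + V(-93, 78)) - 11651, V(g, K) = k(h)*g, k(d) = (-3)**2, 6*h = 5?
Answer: 7004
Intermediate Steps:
h = 5/6 (h = (1/6)*5 = 5/6 ≈ 0.83333)
k(d) = 9
V(g, K) = 9*g
C = -24706 (C = (-12218 + 9*(-93)) - 11651 = (-12218 - 837) - 11651 = -13055 - 11651 = -24706)
C + (7*2636 - 1*(-13258)) = -24706 + (7*2636 - 1*(-13258)) = -24706 + (18452 + 13258) = -24706 + 31710 = 7004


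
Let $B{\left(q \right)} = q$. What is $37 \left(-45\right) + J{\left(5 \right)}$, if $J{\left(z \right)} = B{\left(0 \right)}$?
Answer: $-1665$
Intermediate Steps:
$J{\left(z \right)} = 0$
$37 \left(-45\right) + J{\left(5 \right)} = 37 \left(-45\right) + 0 = -1665 + 0 = -1665$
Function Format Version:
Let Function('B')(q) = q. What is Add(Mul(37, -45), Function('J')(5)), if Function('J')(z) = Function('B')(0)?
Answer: -1665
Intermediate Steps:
Function('J')(z) = 0
Add(Mul(37, -45), Function('J')(5)) = Add(Mul(37, -45), 0) = Add(-1665, 0) = -1665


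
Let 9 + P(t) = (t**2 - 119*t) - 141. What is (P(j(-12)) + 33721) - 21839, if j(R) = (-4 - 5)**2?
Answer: 8654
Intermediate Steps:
j(R) = 81 (j(R) = (-9)**2 = 81)
P(t) = -150 + t**2 - 119*t (P(t) = -9 + ((t**2 - 119*t) - 141) = -9 + (-141 + t**2 - 119*t) = -150 + t**2 - 119*t)
(P(j(-12)) + 33721) - 21839 = ((-150 + 81**2 - 119*81) + 33721) - 21839 = ((-150 + 6561 - 9639) + 33721) - 21839 = (-3228 + 33721) - 21839 = 30493 - 21839 = 8654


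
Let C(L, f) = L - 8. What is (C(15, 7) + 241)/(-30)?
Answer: -124/15 ≈ -8.2667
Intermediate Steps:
C(L, f) = -8 + L
(C(15, 7) + 241)/(-30) = ((-8 + 15) + 241)/(-30) = (7 + 241)*(-1/30) = 248*(-1/30) = -124/15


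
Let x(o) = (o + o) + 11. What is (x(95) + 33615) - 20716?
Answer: 13100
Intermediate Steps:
x(o) = 11 + 2*o (x(o) = 2*o + 11 = 11 + 2*o)
(x(95) + 33615) - 20716 = ((11 + 2*95) + 33615) - 20716 = ((11 + 190) + 33615) - 20716 = (201 + 33615) - 20716 = 33816 - 20716 = 13100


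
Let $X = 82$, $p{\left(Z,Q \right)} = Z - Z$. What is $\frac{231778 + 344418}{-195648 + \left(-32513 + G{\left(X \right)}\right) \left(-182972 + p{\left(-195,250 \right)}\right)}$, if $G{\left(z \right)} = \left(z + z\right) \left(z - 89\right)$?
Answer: $\frac{144049}{1539706211} \approx 9.3556 \cdot 10^{-5}$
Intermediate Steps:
$p{\left(Z,Q \right)} = 0$
$G{\left(z \right)} = 2 z \left(-89 + z\right)$
$\frac{231778 + 344418}{-195648 + \left(-32513 + G{\left(X \right)}\right) \left(-182972 + p{\left(-195,250 \right)}\right)} = \frac{231778 + 344418}{-195648 + \left(-32513 + 2 \cdot 82 \left(-89 + 82\right)\right) \left(-182972 + 0\right)} = \frac{576196}{-195648 + \left(-32513 + 2 \cdot 82 \left(-7\right)\right) \left(-182972\right)} = \frac{576196}{-195648 + \left(-32513 - 1148\right) \left(-182972\right)} = \frac{576196}{-195648 - -6159020492} = \frac{576196}{-195648 + 6159020492} = \frac{576196}{6158824844} = 576196 \cdot \frac{1}{6158824844} = \frac{144049}{1539706211}$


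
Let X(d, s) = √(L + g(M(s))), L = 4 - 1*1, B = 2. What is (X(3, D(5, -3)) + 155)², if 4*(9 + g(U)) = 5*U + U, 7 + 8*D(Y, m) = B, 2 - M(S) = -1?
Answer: (310 + I*√6)²/4 ≈ 24024.0 + 379.67*I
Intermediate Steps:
M(S) = 3 (M(S) = 2 - 1*(-1) = 2 + 1 = 3)
D(Y, m) = -5/8 (D(Y, m) = -7/8 + (⅛)*2 = -7/8 + ¼ = -5/8)
g(U) = -9 + 3*U/2 (g(U) = -9 + (5*U + U)/4 = -9 + (6*U)/4 = -9 + 3*U/2)
L = 3 (L = 4 - 1 = 3)
X(d, s) = I*√6/2 (X(d, s) = √(3 + (-9 + (3/2)*3)) = √(3 + (-9 + 9/2)) = √(3 - 9/2) = √(-3/2) = I*√6/2)
(X(3, D(5, -3)) + 155)² = (I*√6/2 + 155)² = (155 + I*√6/2)²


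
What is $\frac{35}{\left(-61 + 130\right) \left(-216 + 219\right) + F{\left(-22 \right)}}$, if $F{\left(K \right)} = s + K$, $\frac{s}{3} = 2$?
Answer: $\frac{35}{191} \approx 0.18325$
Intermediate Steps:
$s = 6$ ($s = 3 \cdot 2 = 6$)
$F{\left(K \right)} = 6 + K$
$\frac{35}{\left(-61 + 130\right) \left(-216 + 219\right) + F{\left(-22 \right)}} = \frac{35}{\left(-61 + 130\right) \left(-216 + 219\right) + \left(6 - 22\right)} = \frac{35}{69 \cdot 3 - 16} = \frac{35}{207 - 16} = \frac{35}{191}$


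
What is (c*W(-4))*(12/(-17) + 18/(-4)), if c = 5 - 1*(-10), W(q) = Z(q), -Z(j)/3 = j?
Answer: -15930/17 ≈ -937.06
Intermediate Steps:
Z(j) = -3*j
W(q) = -3*q
c = 15 (c = 5 + 10 = 15)
(c*W(-4))*(12/(-17) + 18/(-4)) = (15*(-3*(-4)))*(12/(-17) + 18/(-4)) = (15*12)*(12*(-1/17) + 18*(-1/4)) = 180*(-12/17 - 9/2) = 180*(-177/34) = -15930/17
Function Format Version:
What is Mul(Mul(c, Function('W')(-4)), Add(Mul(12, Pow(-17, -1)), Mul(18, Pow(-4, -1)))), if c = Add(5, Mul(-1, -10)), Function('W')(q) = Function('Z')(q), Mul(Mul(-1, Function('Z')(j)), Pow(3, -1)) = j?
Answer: Rational(-15930, 17) ≈ -937.06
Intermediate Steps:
Function('Z')(j) = Mul(-3, j)
Function('W')(q) = Mul(-3, q)
c = 15 (c = Add(5, 10) = 15)
Mul(Mul(c, Function('W')(-4)), Add(Mul(12, Pow(-17, -1)), Mul(18, Pow(-4, -1)))) = Mul(Mul(15, Mul(-3, -4)), Add(Mul(12, Pow(-17, -1)), Mul(18, Pow(-4, -1)))) = Mul(Mul(15, 12), Add(Mul(12, Rational(-1, 17)), Mul(18, Rational(-1, 4)))) = Mul(180, Add(Rational(-12, 17), Rational(-9, 2))) = Mul(180, Rational(-177, 34)) = Rational(-15930, 17)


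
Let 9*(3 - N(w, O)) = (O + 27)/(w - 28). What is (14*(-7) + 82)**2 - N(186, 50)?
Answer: 359843/1422 ≈ 253.05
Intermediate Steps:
N(w, O) = 3 - (27 + O)/(9*(-28 + w)) (N(w, O) = 3 - (O + 27)/(9*(w - 28)) = 3 - (27 + O)/(9*(-28 + w)))
(14*(-7) + 82)**2 - N(186, 50) = (14*(-7) + 82)**2 - (-783 - 1*50 + 27*186)/(9*(-28 + 186)) = (-98 + 82)**2 - (-783 - 50 + 5022)/(9*158) = (-16)**2 - 4189/(9*158) = 256 - 1*4189/1422 = 256 - 4189/1422 = 359843/1422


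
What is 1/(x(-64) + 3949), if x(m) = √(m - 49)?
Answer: 3949/15594714 - I*√113/15594714 ≈ 0.00025323 - 6.8165e-7*I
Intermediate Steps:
x(m) = √(-49 + m)
1/(x(-64) + 3949) = 1/(√(-49 - 64) + 3949) = 1/(√(-113) + 3949) = 1/(I*√113 + 3949) = 1/(3949 + I*√113)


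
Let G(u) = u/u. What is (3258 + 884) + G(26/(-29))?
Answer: 4143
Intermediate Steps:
G(u) = 1
(3258 + 884) + G(26/(-29)) = (3258 + 884) + 1 = 4142 + 1 = 4143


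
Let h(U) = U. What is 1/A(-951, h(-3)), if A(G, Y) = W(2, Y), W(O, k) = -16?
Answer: -1/16 ≈ -0.062500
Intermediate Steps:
A(G, Y) = -16
1/A(-951, h(-3)) = 1/(-16) = -1/16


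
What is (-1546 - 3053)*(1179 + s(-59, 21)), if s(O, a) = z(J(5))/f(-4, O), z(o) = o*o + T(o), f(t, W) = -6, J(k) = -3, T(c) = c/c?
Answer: -5414556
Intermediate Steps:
T(c) = 1
z(o) = 1 + o² (z(o) = o*o + 1 = o² + 1 = 1 + o²)
s(O, a) = -5/3 (s(O, a) = (1 + (-3)²)/(-6) = (1 + 9)*(-⅙) = 10*(-⅙) = -5/3)
(-1546 - 3053)*(1179 + s(-59, 21)) = (-1546 - 3053)*(1179 - 5/3) = -4599*3532/3 = -5414556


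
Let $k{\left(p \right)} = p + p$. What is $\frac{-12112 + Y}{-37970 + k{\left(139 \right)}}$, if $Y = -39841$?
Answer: $\frac{51953}{37692} \approx 1.3784$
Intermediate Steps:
$k{\left(p \right)} = 2 p$
$\frac{-12112 + Y}{-37970 + k{\left(139 \right)}} = \frac{-12112 - 39841}{-37970 + 2 \cdot 139} = - \frac{51953}{-37970 + 278} = - \frac{51953}{-37692} = \left(-51953\right) \left(- \frac{1}{37692}\right) = \frac{51953}{37692}$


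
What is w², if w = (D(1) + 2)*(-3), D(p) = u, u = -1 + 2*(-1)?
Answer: 9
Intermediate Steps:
u = -3 (u = -1 - 2 = -3)
D(p) = -3
w = 3 (w = (-3 + 2)*(-3) = -1*(-3) = 3)
w² = 3² = 9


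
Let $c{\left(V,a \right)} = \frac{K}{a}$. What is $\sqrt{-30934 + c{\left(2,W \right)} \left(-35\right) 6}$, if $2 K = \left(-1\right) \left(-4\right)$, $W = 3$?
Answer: $i \sqrt{31074} \approx 176.28 i$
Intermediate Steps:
$K = 2$ ($K = \frac{\left(-1\right) \left(-4\right)}{2} = \frac{1}{2} \cdot 4 = 2$)
$c{\left(V,a \right)} = \frac{2}{a}$
$\sqrt{-30934 + c{\left(2,W \right)} \left(-35\right) 6} = \sqrt{-30934 + \frac{2}{3} \left(-35\right) 6} = \sqrt{-30934 - 140} = \sqrt{-31074} = i \sqrt{31074}$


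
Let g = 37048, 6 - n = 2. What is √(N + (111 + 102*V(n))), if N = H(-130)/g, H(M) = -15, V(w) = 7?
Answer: 3*√31454354030/18524 ≈ 28.723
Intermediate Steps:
n = 4 (n = 6 - 1*2 = 6 - 2 = 4)
N = -15/37048 ≈ -0.00040488
√(N + (111 + 102*V(n))) = √(-15/37048 + (111 + 102*7)) = √(-15/37048 + (111 + 714)) = √(-15/37048 + 825) = √(30564585/37048) = 3*√31454354030/18524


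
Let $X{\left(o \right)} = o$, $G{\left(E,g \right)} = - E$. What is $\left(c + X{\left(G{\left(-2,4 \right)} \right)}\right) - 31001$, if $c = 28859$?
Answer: $-2140$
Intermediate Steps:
$\left(c + X{\left(G{\left(-2,4 \right)} \right)}\right) - 31001 = \left(28859 - -2\right) - 31001 = \left(28859 + 2\right) - 31001 = 28861 - 31001 = -2140$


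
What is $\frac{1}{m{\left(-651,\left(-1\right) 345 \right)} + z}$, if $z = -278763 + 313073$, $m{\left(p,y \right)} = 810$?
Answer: $\frac{1}{35120} \approx 2.8474 \cdot 10^{-5}$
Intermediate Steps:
$z = 34310$
$\frac{1}{m{\left(-651,\left(-1\right) 345 \right)} + z} = \frac{1}{810 + 34310} = \frac{1}{35120}$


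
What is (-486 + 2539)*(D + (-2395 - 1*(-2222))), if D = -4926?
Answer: -10468247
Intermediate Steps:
(-486 + 2539)*(D + (-2395 - 1*(-2222))) = (-486 + 2539)*(-4926 + (-2395 - 1*(-2222))) = 2053*(-4926 + (-2395 + 2222)) = 2053*(-4926 - 173) = 2053*(-5099) = -10468247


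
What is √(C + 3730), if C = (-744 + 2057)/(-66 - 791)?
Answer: 3*√304263281/857 ≈ 61.061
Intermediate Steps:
C = -1313/857 (C = 1313/(-857) = 1313*(-1/857) = -1313/857 ≈ -1.5321)
√(C + 3730) = √(-1313/857 + 3730) = √(3195297/857) = 3*√304263281/857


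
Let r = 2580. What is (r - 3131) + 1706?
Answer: 1155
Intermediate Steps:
(r - 3131) + 1706 = (2580 - 3131) + 1706 = -551 + 1706 = 1155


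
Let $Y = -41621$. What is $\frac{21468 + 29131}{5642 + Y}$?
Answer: $- \frac{50599}{35979} \approx -1.4063$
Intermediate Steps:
$\frac{21468 + 29131}{5642 + Y} = \frac{21468 + 29131}{5642 - 41621} = \frac{50599}{-35979} = 50599 \left(- \frac{1}{35979}\right) = - \frac{50599}{35979}$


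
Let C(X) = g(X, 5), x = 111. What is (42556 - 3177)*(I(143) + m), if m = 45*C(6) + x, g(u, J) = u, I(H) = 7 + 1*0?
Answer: 15279052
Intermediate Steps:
I(H) = 7 (I(H) = 7 + 0 = 7)
C(X) = X
m = 381 (m = 45*6 + 111 = 270 + 111 = 381)
(42556 - 3177)*(I(143) + m) = (42556 - 3177)*(7 + 381) = 39379*388 = 15279052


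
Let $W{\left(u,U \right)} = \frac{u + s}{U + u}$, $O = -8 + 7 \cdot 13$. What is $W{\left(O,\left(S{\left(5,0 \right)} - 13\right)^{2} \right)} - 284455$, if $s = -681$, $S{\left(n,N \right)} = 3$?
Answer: $- \frac{52055863}{183} \approx -2.8446 \cdot 10^{5}$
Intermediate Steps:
$O = 83$ ($O = -8 + 91 = 83$)
$W{\left(u,U \right)} = \frac{-681 + u}{U + u}$ ($W{\left(u,U \right)} = \frac{u - 681}{U + u} = \frac{-681 + u}{U + u}$)
$W{\left(O,\left(S{\left(5,0 \right)} - 13\right)^{2} \right)} - 284455 = \frac{-681 + 83}{\left(3 - 13\right)^{2} + 83} - 284455 = \frac{1}{\left(-10\right)^{2} + 83} \left(-598\right) - 284455 = \frac{1}{100 + 83} \left(-598\right) - 284455 = \frac{1}{183} \left(-598\right) - 284455 = - \frac{598}{183} - 284455 = - \frac{52055863}{183}$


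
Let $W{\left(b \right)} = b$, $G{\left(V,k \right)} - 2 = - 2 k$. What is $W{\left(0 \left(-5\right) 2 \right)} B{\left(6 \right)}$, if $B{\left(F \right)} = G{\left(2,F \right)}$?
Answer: $0$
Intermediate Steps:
$G{\left(V,k \right)} = 2 - 2 k$
$B{\left(F \right)} = 2 - 2 F$
$W{\left(0 \left(-5\right) 2 \right)} B{\left(6 \right)} = 0 \left(-5\right) 2 \left(2 - 12\right) = 0 \cdot 2 \left(2 - 12\right) = 0 \left(-10\right) = 0$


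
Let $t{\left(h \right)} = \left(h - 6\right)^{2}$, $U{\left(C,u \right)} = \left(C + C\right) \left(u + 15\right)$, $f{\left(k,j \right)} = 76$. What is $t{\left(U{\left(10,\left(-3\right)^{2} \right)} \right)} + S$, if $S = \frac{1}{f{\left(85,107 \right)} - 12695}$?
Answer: $\frac{2835186443}{12619} \approx 2.2468 \cdot 10^{5}$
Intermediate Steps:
$U{\left(C,u \right)} = 2 C \left(15 + u\right)$
$t{\left(h \right)} = \left(-6 + h\right)^{2}$
$S = - \frac{1}{12619}$ ($S = \frac{1}{76 - 12695} = \frac{1}{-12619} = - \frac{1}{12619} \approx -7.9246 \cdot 10^{-5}$)
$t{\left(U{\left(10,\left(-3\right)^{2} \right)} \right)} + S = \left(-6 + 2 \cdot 10 \left(15 + \left(-3\right)^{2}\right)\right)^{2} - \frac{1}{12619} = \left(-6 + 2 \cdot 10 \left(15 + 9\right)\right)^{2} - \frac{1}{12619} = \left(-6 + 2 \cdot 10 \cdot 24\right)^{2} - \frac{1}{12619} = \left(-6 + 480\right)^{2} - \frac{1}{12619} = 474^{2} - \frac{1}{12619} = 224676 - \frac{1}{12619} = \frac{2835186443}{12619}$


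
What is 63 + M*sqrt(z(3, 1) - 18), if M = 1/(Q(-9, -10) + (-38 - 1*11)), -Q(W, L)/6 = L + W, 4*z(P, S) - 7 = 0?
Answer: 63 + I*sqrt(65)/130 ≈ 63.0 + 0.062017*I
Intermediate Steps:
z(P, S) = 7/4 (z(P, S) = 7/4 + (1/4)*0 = 7/4 + 0 = 7/4)
Q(W, L) = -6*L - 6*W (Q(W, L) = -6*(L + W) = -6*L - 6*W)
M = 1/65 (M = 1/((-6*(-10) - 6*(-9)) + (-38 - 1*11)) = 1/((60 + 54) + (-38 - 11)) = 1/(114 - 49) = 1/65 ≈ 0.015385)
63 + M*sqrt(z(3, 1) - 18) = 63 + sqrt(7/4 - 18)/65 = 63 + sqrt(-65/4)/65 = 63 + (I*sqrt(65)/2)/65 = 63 + I*sqrt(65)/130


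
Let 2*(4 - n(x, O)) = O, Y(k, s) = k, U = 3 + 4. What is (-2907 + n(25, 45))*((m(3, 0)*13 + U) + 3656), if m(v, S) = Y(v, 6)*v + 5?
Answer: -22497095/2 ≈ -1.1249e+7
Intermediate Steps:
U = 7
n(x, O) = 4 - O/2
m(v, S) = 5 + v² (m(v, S) = v*v + 5 = v² + 5 = 5 + v²)
(-2907 + n(25, 45))*((m(3, 0)*13 + U) + 3656) = (-2907 + (4 - ½*45))*(((5 + 3²)*13 + 7) + 3656) = (-2907 + (4 - 45/2))*(((5 + 9)*13 + 7) + 3656) = (-2907 - 37/2)*((14*13 + 7) + 3656) = -5851*((182 + 7) + 3656)/2 = -5851*(189 + 3656)/2 = -5851/2*3845 = -22497095/2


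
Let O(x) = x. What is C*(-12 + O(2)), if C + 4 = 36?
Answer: -320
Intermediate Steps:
C = 32 (C = -4 + 36 = 32)
C*(-12 + O(2)) = 32*(-12 + 2) = 32*(-10) = -320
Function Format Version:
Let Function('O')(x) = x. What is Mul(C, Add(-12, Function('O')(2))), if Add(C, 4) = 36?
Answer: -320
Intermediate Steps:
C = 32 (C = Add(-4, 36) = 32)
Mul(C, Add(-12, Function('O')(2))) = Mul(32, Add(-12, 2)) = Mul(32, -10) = -320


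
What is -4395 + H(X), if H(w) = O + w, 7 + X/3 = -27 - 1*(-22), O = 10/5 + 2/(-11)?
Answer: -48721/11 ≈ -4429.2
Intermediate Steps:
O = 20/11 (O = 10*(⅕) + 2*(-1/11) = 2 - 2/11 = 20/11 ≈ 1.8182)
X = -36 (X = -21 + 3*(-27 - 1*(-22)) = -21 + 3*(-27 + 22) = -21 + 3*(-5) = -21 - 15 = -36)
H(w) = 20/11 + w
-4395 + H(X) = -4395 + (20/11 - 36) = -4395 - 376/11 = -48721/11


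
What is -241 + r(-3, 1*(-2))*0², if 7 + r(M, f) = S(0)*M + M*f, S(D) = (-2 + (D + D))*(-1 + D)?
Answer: -241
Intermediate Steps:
S(D) = (-1 + D)*(-2 + 2*D) (S(D) = (-2 + 2*D)*(-1 + D) = (-1 + D)*(-2 + 2*D))
r(M, f) = -7 + 2*M + M*f (r(M, f) = -7 + ((2 - 4*0 + 2*0²)*M + M*f) = -7 + ((2 + 0 + 2*0)*M + M*f) = -7 + ((2 + 0 + 0)*M + M*f) = -7 + (2*M + M*f) = -7 + 2*M + M*f)
-241 + r(-3, 1*(-2))*0² = -241 + (-7 + 2*(-3) - 3*(-2))*0² = -241 + (-7 - 6 - 3*(-2))*0 = -241 + (-7 - 6 + 6)*0 = -241 - 7*0 = -241 + 0 = -241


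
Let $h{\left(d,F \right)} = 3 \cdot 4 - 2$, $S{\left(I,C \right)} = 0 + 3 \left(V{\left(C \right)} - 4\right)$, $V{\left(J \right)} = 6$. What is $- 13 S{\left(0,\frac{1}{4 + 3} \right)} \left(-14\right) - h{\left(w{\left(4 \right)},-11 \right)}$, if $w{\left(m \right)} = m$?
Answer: $1082$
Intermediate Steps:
$S{\left(I,C \right)} = 6$ ($S{\left(I,C \right)} = 0 + 3 \left(6 - 4\right) = 0 + 3 \cdot 2 = 0 + 6 = 6$)
$h{\left(d,F \right)} = 10$ ($h{\left(d,F \right)} = 12 - 2 = 10$)
$- 13 S{\left(0,\frac{1}{4 + 3} \right)} \left(-14\right) - h{\left(w{\left(4 \right)},-11 \right)} = \left(-13\right) 6 \left(-14\right) - 10 = \left(-78\right) \left(-14\right) - 10 = 1092 - 10 = 1082$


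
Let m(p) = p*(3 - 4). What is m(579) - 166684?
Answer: -167263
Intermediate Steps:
m(p) = -p (m(p) = p*(-1) = -p)
m(579) - 166684 = -1*579 - 166684 = -579 - 166684 = -167263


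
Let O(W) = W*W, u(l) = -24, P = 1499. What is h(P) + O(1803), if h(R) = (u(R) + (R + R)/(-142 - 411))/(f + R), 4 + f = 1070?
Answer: 922218751147/283689 ≈ 3.2508e+6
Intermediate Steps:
f = 1066 (f = -4 + 1070 = 1066)
h(R) = (-24 - 2*R/553)/(1066 + R) (h(R) = (-24 + (R + R)/(-142 - 411))/(1066 + R) = (-24 + (2*R)/(-553))/(1066 + R) = (-24 + (2*R)*(-1/553))/(1066 + R) = (-24 - 2*R/553)/(1066 + R))
O(W) = W**2
h(P) + O(1803) = 2*(-6636 - 1*1499)/(553*(1066 + 1499)) + 1803**2 = (2/553)*(-6636 - 1499)/2565 + 3250809 = (2/553)*(1/2565)*(-8135) + 3250809 = -3254/283689 + 3250809 = 922218751147/283689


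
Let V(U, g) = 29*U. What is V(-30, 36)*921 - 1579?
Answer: -802849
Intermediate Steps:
V(-30, 36)*921 - 1579 = (29*(-30))*921 - 1579 = -870*921 - 1579 = -801270 - 1579 = -802849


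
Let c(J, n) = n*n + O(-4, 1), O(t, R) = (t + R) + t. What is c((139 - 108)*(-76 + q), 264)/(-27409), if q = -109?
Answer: -69689/27409 ≈ -2.5426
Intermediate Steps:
O(t, R) = R + 2*t (O(t, R) = (R + t) + t = R + 2*t)
c(J, n) = -7 + n**2 (c(J, n) = n*n + (1 + 2*(-4)) = n**2 + (1 - 8) = n**2 - 7 = -7 + n**2)
c((139 - 108)*(-76 + q), 264)/(-27409) = (-7 + 264**2)/(-27409) = (-7 + 69696)*(-1/27409) = 69689*(-1/27409) = -69689/27409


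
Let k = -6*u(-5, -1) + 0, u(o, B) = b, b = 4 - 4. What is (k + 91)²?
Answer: 8281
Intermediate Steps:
b = 0
u(o, B) = 0
k = 0 (k = -6*0 + 0 = 0 + 0 = 0)
(k + 91)² = (0 + 91)² = 91² = 8281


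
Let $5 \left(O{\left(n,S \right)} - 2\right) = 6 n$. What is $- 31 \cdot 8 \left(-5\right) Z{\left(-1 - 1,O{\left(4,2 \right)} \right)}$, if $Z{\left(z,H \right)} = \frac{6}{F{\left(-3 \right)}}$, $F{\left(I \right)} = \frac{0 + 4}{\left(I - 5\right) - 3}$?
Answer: $-20460$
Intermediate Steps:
$F{\left(I \right)} = \frac{4}{-8 + I}$ ($F{\left(I \right)} = \frac{4}{\left(I - 5\right) - 3} = \frac{4}{\left(-5 + I\right) - 3} = \frac{4}{-8 + I}$)
$O{\left(n,S \right)} = 2 + \frac{6 n}{5}$
$Z{\left(z,H \right)} = - \frac{33}{2}$ ($Z{\left(z,H \right)} = \frac{6}{4 \frac{1}{-8 - 3}} = \frac{6}{4 \frac{1}{-11}} = \frac{6}{4 \left(- \frac{1}{11}\right)} = \frac{6}{- \frac{4}{11}} = 6 \left(- \frac{11}{4}\right) = - \frac{33}{2}$)
$- 31 \cdot 8 \left(-5\right) Z{\left(-1 - 1,O{\left(4,2 \right)} \right)} = - 31 \cdot 8 \left(-5\right) \left(- \frac{33}{2}\right) = \left(-31\right) \left(-40\right) \left(- \frac{33}{2}\right) = 1240 \left(- \frac{33}{2}\right) = -20460$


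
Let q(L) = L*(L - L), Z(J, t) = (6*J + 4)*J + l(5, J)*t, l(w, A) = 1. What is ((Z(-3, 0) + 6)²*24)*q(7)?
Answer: 0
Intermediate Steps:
Z(J, t) = t + J*(4 + 6*J) (Z(J, t) = (6*J + 4)*J + 1*t = (4 + 6*J)*J + t = J*(4 + 6*J) + t = t + J*(4 + 6*J))
q(L) = 0 (q(L) = L*0 = 0)
((Z(-3, 0) + 6)²*24)*q(7) = (((0 + 4*(-3) + 6*(-3)²) + 6)²*24)*0 = (((0 - 12 + 6*9) + 6)²*24)*0 = (((0 - 12 + 54) + 6)²*24)*0 = ((42 + 6)²*24)*0 = (48²*24)*0 = (2304*24)*0 = 55296*0 = 0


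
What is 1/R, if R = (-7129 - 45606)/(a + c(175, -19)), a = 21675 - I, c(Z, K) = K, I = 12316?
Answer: -1868/10547 ≈ -0.17711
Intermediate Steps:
a = 9359 (a = 21675 - 1*12316 = 21675 - 12316 = 9359)
R = -10547/1868 (R = (-7129 - 45606)/(9359 - 19) = -52735/9340 = -52735*1/9340 = -10547/1868 ≈ -5.6461)
1/R = 1/(-10547/1868) = -1868/10547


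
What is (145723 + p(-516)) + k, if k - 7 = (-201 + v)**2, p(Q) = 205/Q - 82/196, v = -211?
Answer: 7976423993/25284 ≈ 3.1547e+5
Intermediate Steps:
p(Q) = -41/98 + 205/Q (p(Q) = 205/Q - 82*1/196 = 205/Q - 41/98 = -41/98 + 205/Q)
k = 169751 (k = 7 + (-201 - 211)**2 = 7 + (-412)**2 = 7 + 169744 = 169751)
(145723 + p(-516)) + k = (145723 + (-41/98 + 205/(-516))) + 169751 = (145723 + (-41/98 + 205*(-1/516))) + 169751 = (145723 + (-41/98 - 205/516)) + 169751 = (145723 - 20623/25284) + 169751 = 3684439709/25284 + 169751 = 7976423993/25284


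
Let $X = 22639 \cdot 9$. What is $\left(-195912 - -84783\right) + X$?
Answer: $92622$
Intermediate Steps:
$X = 203751$
$\left(-195912 - -84783\right) + X = \left(-195912 - -84783\right) + 203751 = \left(-195912 + 84783\right) + 203751 = -111129 + 203751 = 92622$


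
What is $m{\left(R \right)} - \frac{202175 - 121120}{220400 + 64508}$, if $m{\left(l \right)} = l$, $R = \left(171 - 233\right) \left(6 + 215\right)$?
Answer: $- \frac{300299267}{21916} \approx -13702.0$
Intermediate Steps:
$R = -13702$ ($R = \left(-62\right) 221 = -13702$)
$m{\left(R \right)} - \frac{202175 - 121120}{220400 + 64508} = -13702 - \frac{202175 - 121120}{220400 + 64508} = -13702 - \frac{81055}{284908} = -13702 - 81055 \cdot \frac{1}{284908} = -13702 - \frac{6235}{21916} = - \frac{300299267}{21916}$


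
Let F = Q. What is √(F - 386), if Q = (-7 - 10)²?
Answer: I*√97 ≈ 9.8489*I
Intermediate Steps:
Q = 289 (Q = (-17)² = 289)
F = 289
√(F - 386) = √(289 - 386) = √(-97) = I*√97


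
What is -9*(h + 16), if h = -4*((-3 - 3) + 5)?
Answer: -180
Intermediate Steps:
h = 4 (h = -4*(-6 + 5) = -4*(-1) = 4)
-9*(h + 16) = -9*(4 + 16) = -9*20 = -180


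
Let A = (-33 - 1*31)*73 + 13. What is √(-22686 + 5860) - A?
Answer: 4659 + I*√16826 ≈ 4659.0 + 129.72*I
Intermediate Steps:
A = -4659 (A = (-33 - 31)*73 + 13 = -64*73 + 13 = -4672 + 13 = -4659)
√(-22686 + 5860) - A = √(-22686 + 5860) - 1*(-4659) = √(-16826) + 4659 = I*√16826 + 4659 = 4659 + I*√16826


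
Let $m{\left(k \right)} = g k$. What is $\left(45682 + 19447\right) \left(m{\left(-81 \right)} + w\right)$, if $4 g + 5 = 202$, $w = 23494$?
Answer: $\frac{5081299451}{4} \approx 1.2703 \cdot 10^{9}$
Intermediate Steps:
$g = \frac{197}{4}$ ($g = - \frac{5}{4} + \frac{1}{4} \cdot 202 = - \frac{5}{4} + \frac{101}{2} = \frac{197}{4} \approx 49.25$)
$m{\left(k \right)} = \frac{197 k}{4}$
$\left(45682 + 19447\right) \left(m{\left(-81 \right)} + w\right) = \left(45682 + 19447\right) \left(\frac{197}{4} \left(-81\right) + 23494\right) = 65129 \left(- \frac{15957}{4} + 23494\right) = 65129 \cdot \frac{78019}{4} = \frac{5081299451}{4}$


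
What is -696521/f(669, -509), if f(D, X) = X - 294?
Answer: 696521/803 ≈ 867.40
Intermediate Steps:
f(D, X) = -294 + X
-696521/f(669, -509) = -696521/(-294 - 509) = -696521/(-803) = -696521*(-1/803) = 696521/803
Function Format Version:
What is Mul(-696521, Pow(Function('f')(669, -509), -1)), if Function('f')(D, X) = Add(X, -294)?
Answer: Rational(696521, 803) ≈ 867.40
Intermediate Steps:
Function('f')(D, X) = Add(-294, X)
Mul(-696521, Pow(Function('f')(669, -509), -1)) = Mul(-696521, Pow(Add(-294, -509), -1)) = Mul(-696521, Pow(-803, -1)) = Mul(-696521, Rational(-1, 803)) = Rational(696521, 803)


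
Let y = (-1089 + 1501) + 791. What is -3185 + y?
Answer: -1982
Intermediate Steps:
y = 1203 (y = 412 + 791 = 1203)
-3185 + y = -3185 + 1203 = -1982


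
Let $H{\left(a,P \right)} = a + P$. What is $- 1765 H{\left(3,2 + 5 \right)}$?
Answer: $-17650$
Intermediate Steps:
$H{\left(a,P \right)} = P + a$
$- 1765 H{\left(3,2 + 5 \right)} = - 1765 \left(\left(2 + 5\right) + 3\right) = - 1765 \left(7 + 3\right) = \left(-1765\right) 10 = -17650$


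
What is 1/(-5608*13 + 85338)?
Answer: 1/12434 ≈ 8.0425e-5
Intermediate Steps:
1/(-5608*13 + 85338) = 1/(-72904 + 85338) = 1/12434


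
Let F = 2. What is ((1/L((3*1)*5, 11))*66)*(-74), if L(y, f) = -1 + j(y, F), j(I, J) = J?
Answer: -4884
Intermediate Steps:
L(y, f) = 1 (L(y, f) = -1 + 2 = 1)
((1/L((3*1)*5, 11))*66)*(-74) = ((1/1)*66)*(-74) = ((1*1)*66)*(-74) = (1*66)*(-74) = 66*(-74) = -4884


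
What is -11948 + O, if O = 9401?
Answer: -2547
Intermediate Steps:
-11948 + O = -11948 + 9401 = -2547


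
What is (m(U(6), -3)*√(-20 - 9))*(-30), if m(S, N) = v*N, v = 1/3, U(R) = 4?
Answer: 30*I*√29 ≈ 161.55*I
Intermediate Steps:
v = ⅓ ≈ 0.33333
m(S, N) = N/3
(m(U(6), -3)*√(-20 - 9))*(-30) = (((⅓)*(-3))*√(-20 - 9))*(-30) = -√(-29)*(-30) = -I*√29*(-30) = 30*I*√29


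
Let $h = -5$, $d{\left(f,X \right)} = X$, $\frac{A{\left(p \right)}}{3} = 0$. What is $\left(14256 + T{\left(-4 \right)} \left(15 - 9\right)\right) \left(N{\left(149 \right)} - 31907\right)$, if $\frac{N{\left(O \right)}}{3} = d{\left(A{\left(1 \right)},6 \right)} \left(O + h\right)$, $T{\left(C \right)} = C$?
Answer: $-417211080$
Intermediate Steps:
$A{\left(p \right)} = 0$ ($A{\left(p \right)} = 3 \cdot 0 = 0$)
$N{\left(O \right)} = -90 + 18 O$ ($N{\left(O \right)} = 3 \cdot 6 \left(O - 5\right) = 3 \cdot 6 \left(-5 + O\right) = 3 \left(-30 + 6 O\right) = -90 + 18 O$)
$\left(14256 + T{\left(-4 \right)} \left(15 - 9\right)\right) \left(N{\left(149 \right)} - 31907\right) = \left(14256 - 4 \left(15 - 9\right)\right) \left(\left(-90 + 18 \cdot 149\right) - 31907\right) = \left(14256 - 24\right) \left(\left(-90 + 2682\right) - 31907\right) = \left(14256 - 24\right) \left(2592 - 31907\right) = 14232 \left(-29315\right) = -417211080$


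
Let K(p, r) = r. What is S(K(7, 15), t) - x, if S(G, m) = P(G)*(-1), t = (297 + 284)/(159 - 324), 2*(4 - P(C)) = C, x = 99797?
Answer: -199587/2 ≈ -99794.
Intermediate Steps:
P(C) = 4 - C/2
t = -581/165 (t = 581/(-165) = 581*(-1/165) = -581/165 ≈ -3.5212)
S(G, m) = -4 + G/2 (S(G, m) = (4 - G/2)*(-1) = -4 + G/2)
S(K(7, 15), t) - x = (-4 + (1/2)*15) - 1*99797 = (-4 + 15/2) - 99797 = 7/2 - 99797 = -199587/2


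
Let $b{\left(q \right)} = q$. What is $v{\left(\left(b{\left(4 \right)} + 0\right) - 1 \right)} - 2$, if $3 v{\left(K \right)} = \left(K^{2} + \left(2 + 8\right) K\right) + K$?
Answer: $12$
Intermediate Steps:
$v{\left(K \right)} = \frac{K^{2}}{3} + \frac{11 K}{3}$ ($v{\left(K \right)} = \frac{\left(K^{2} + \left(2 + 8\right) K\right) + K}{3} = \frac{\left(K^{2} + 10 K\right) + K}{3} = \frac{K^{2} + 11 K}{3} = \frac{K^{2}}{3} + \frac{11 K}{3}$)
$v{\left(\left(b{\left(4 \right)} + 0\right) - 1 \right)} - 2 = \frac{\left(\left(4 + 0\right) - 1\right) \left(11 + \left(\left(4 + 0\right) - 1\right)\right)}{3} - 2 = \frac{\left(4 - 1\right) \left(11 + \left(4 - 1\right)\right)}{3} - 2 = \frac{1}{3} \cdot 3 \left(11 + 3\right) - 2 = \frac{1}{3} \cdot 3 \cdot 14 - 2 = 14 - 2 = 12$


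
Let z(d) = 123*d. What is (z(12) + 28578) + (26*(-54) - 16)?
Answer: 28634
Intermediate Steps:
(z(12) + 28578) + (26*(-54) - 16) = (123*12 + 28578) + (26*(-54) - 16) = (1476 + 28578) + (-1404 - 16) = 30054 - 1420 = 28634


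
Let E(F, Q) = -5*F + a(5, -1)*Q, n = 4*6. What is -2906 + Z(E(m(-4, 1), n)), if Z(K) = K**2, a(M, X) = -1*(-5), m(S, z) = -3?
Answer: 15319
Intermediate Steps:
n = 24
a(M, X) = 5
E(F, Q) = -5*F + 5*Q
-2906 + Z(E(m(-4, 1), n)) = -2906 + (-5*(-3) + 5*24)**2 = -2906 + (15 + 120)**2 = -2906 + 135**2 = -2906 + 18225 = 15319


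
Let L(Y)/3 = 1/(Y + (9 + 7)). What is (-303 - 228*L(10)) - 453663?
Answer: -5901900/13 ≈ -4.5399e+5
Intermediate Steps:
L(Y) = 3/(16 + Y) (L(Y) = 3/(Y + (9 + 7)) = 3/(Y + 16) = 3/(16 + Y))
(-303 - 228*L(10)) - 453663 = (-303 - 684/(16 + 10)) - 453663 = (-303 - 684/26) - 453663 = (-303 - 228*3/26) - 453663 = (-303 - 342/13) - 453663 = -4281/13 - 453663 = -5901900/13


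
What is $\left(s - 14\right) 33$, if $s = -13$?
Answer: $-891$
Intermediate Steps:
$\left(s - 14\right) 33 = \left(-13 - 14\right) 33 = \left(-27\right) 33 = -891$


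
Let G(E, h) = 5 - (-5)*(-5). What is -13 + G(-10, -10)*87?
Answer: -1753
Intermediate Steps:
G(E, h) = -20 (G(E, h) = 5 - 1*25 = 5 - 25 = -20)
-13 + G(-10, -10)*87 = -13 - 20*87 = -13 - 1740 = -1753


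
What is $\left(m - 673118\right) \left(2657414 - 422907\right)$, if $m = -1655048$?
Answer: $-5202303224162$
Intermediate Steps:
$\left(m - 673118\right) \left(2657414 - 422907\right) = \left(-1655048 - 673118\right) \left(2657414 - 422907\right) = \left(-2328166\right) 2234507 = -5202303224162$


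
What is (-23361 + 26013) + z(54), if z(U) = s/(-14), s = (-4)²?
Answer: 18556/7 ≈ 2650.9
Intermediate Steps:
s = 16
z(U) = -8/7 (z(U) = 16/(-14) = 16*(-1/14) = -8/7)
(-23361 + 26013) + z(54) = (-23361 + 26013) - 8/7 = 2652 - 8/7 = 18556/7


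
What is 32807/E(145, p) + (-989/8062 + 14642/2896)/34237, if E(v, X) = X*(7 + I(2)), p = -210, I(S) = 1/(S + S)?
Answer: -64591390666403/2997563016840 ≈ -21.548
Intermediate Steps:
I(S) = 1/(2*S)
E(v, X) = 29*X/4 (E(v, X) = X*(7 + (½)/2) = X*(7 + (½)*(½)) = X*(7 + ¼) = X*(29/4) = 29*X/4)
32807/E(145, p) + (-989/8062 + 14642/2896)/34237 = 32807/(((29/4)*(-210))) + (-989/8062 + 14642/2896)/34237 = 32807/(-3045/2) + (-989*1/8062 + 14642*(1/2896))*(1/34237) = 32807*(-2/3045) + (-989/8062 + 7321/1448)*(1/34237) = -65614/3045 + (28794915/5836888)*(1/34237) = -65614/3045 + 28794915/199837534456 = -64591390666403/2997563016840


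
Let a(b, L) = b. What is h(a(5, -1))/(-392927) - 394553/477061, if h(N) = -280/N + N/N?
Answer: -155004288276/187450147547 ≈ -0.82691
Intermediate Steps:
h(N) = 1 - 280/N (h(N) = -280/N + 1 = 1 - 280/N)
h(a(5, -1))/(-392927) - 394553/477061 = ((-280 + 5)/5)/(-392927) - 394553/477061 = ((⅕)*(-275))*(-1/392927) - 394553*1/477061 = -55*(-1/392927) - 394553/477061 = 55/392927 - 394553/477061 = -155004288276/187450147547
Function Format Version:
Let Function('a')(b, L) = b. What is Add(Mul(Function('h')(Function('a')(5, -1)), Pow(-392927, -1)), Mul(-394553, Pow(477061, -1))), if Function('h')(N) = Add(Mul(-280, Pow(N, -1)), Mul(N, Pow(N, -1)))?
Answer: Rational(-155004288276, 187450147547) ≈ -0.82691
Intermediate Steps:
Function('h')(N) = Add(1, Mul(-280, Pow(N, -1))) (Function('h')(N) = Add(Mul(-280, Pow(N, -1)), 1) = Add(1, Mul(-280, Pow(N, -1))))
Add(Mul(Function('h')(Function('a')(5, -1)), Pow(-392927, -1)), Mul(-394553, Pow(477061, -1))) = Add(Mul(Mul(Pow(5, -1), Add(-280, 5)), Pow(-392927, -1)), Mul(-394553, Pow(477061, -1))) = Add(Mul(Mul(Rational(1, 5), -275), Rational(-1, 392927)), Mul(-394553, Rational(1, 477061))) = Add(Mul(-55, Rational(-1, 392927)), Rational(-394553, 477061)) = Add(Rational(55, 392927), Rational(-394553, 477061)) = Rational(-155004288276, 187450147547)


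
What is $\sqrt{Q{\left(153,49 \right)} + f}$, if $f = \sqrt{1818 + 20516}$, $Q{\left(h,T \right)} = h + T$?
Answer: $\sqrt{202 + \sqrt{22334}} \approx 18.747$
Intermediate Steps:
$Q{\left(h,T \right)} = T + h$
$f = \sqrt{22334} \approx 149.45$
$\sqrt{Q{\left(153,49 \right)} + f} = \sqrt{\left(49 + 153\right) + \sqrt{22334}} = \sqrt{202 + \sqrt{22334}}$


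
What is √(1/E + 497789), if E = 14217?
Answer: √100614650364438/14217 ≈ 705.54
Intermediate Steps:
√(1/E + 497789) = √(1/14217 + 497789) = √(7077066214/14217) = √100614650364438/14217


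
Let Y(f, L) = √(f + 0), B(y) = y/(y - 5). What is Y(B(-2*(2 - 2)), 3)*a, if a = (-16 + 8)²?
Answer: 0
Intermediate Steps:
B(y) = y/(-5 + y)
Y(f, L) = √f
a = 64 (a = (-8)² = 64)
Y(B(-2*(2 - 2)), 3)*a = √((-2*(2 - 2))/(-5 - 2*(2 - 2)))*64 = √((-2*0)/(-5 - 2*0))*64 = √(0/(-5 + 0))*64 = √(0/(-5))*64 = √(0*(-⅕))*64 = √0*64 = 0*64 = 0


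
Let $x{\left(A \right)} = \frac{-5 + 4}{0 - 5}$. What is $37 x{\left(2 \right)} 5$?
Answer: $37$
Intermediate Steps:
$x{\left(A \right)} = \frac{1}{5}$ ($x{\left(A \right)} = - \frac{1}{-5} = \left(-1\right) \left(- \frac{1}{5}\right) = \frac{1}{5}$)
$37 x{\left(2 \right)} 5 = 37 \cdot \frac{1}{5} \cdot 5 = \frac{37}{5} \cdot 5 = 37$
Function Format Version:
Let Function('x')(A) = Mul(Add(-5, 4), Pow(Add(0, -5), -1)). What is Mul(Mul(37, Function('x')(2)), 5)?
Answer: 37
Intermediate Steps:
Function('x')(A) = Rational(1, 5) (Function('x')(A) = Mul(-1, Pow(-5, -1)) = Mul(-1, Rational(-1, 5)) = Rational(1, 5))
Mul(Mul(37, Function('x')(2)), 5) = Mul(Mul(37, Rational(1, 5)), 5) = Mul(Rational(37, 5), 5) = 37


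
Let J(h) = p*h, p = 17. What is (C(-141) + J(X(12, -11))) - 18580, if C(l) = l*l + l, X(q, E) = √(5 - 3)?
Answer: 1160 + 17*√2 ≈ 1184.0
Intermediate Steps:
X(q, E) = √2
J(h) = 17*h
C(l) = l + l² (C(l) = l² + l = l + l²)
(C(-141) + J(X(12, -11))) - 18580 = (-141*(1 - 141) + 17*√2) - 18580 = (-141*(-140) + 17*√2) - 18580 = (19740 + 17*√2) - 18580 = 1160 + 17*√2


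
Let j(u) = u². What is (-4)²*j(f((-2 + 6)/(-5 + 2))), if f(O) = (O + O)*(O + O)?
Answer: 65536/81 ≈ 809.09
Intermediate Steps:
f(O) = 4*O² (f(O) = (2*O)*(2*O) = 4*O²)
(-4)²*j(f((-2 + 6)/(-5 + 2))) = (-4)²*(4*((-2 + 6)/(-5 + 2))²)² = 16*(4*(4/(-3))²)² = 16*(4*(4*(-⅓))²)² = 16*(4*(-4/3)²)² = 16*(4*(16/9))² = 16*(64/9)² = 16*(4096/81) = 65536/81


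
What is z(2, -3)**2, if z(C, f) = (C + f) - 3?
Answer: 16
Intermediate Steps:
z(C, f) = -3 + C + f
z(2, -3)**2 = (-3 + 2 - 3)**2 = (-4)**2 = 16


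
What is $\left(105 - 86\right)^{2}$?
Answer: $361$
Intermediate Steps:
$\left(105 - 86\right)^{2} = 19^{2} = 361$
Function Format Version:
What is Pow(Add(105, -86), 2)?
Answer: 361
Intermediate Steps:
Pow(Add(105, -86), 2) = Pow(19, 2) = 361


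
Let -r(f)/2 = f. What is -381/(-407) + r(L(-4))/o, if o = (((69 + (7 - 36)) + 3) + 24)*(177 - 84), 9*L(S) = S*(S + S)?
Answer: 21340051/22824153 ≈ 0.93498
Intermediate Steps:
L(S) = 2*S²/9 (L(S) = (S*(S + S))/9 = (S*(2*S))/9 = (2*S²)/9 = 2*S²/9)
o = 6231 (o = (((69 - 29) + 3) + 24)*93 = ((40 + 3) + 24)*93 = (43 + 24)*93 = 67*93 = 6231)
r(f) = -2*f
-381/(-407) + r(L(-4))/o = -381/(-407) - 4*(-4)²/9/6231 = -381*(-1/407) - 4*16/9*(1/6231) = 381/407 - 2*32/9*(1/6231) = 381/407 - 64/9*1/6231 = 381/407 - 64/56079 = 21340051/22824153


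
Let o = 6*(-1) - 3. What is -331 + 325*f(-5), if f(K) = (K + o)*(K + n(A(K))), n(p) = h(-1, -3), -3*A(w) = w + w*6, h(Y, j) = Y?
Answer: 26969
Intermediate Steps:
A(w) = -7*w/3 (A(w) = -(w + w*6)/3 = -(w + 6*w)/3 = -7*w/3)
o = -9 (o = -6 - 3 = -9)
n(p) = -1
f(K) = (-1 + K)*(-9 + K) (f(K) = (K - 9)*(K - 1) = (-9 + K)*(-1 + K) = (-1 + K)*(-9 + K))
-331 + 325*f(-5) = -331 + 325*(9 + (-5)² - 10*(-5)) = -331 + 325*(9 + 25 + 50) = -331 + 325*84 = -331 + 27300 = 26969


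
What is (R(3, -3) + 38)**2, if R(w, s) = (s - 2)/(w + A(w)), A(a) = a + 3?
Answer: 113569/81 ≈ 1402.1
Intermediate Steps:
A(a) = 3 + a
R(w, s) = (-2 + s)/(3 + 2*w) (R(w, s) = (s - 2)/(w + (3 + w)) = (-2 + s)/(3 + 2*w))
(R(3, -3) + 38)**2 = ((-2 - 3)/(3 + 2*3) + 38)**2 = (-5/(3 + 6) + 38)**2 = (-5/9 + 38)**2 = (337/9)**2 = 113569/81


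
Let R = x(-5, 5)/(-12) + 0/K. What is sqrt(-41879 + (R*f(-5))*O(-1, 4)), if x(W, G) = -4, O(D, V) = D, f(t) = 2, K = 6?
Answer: I*sqrt(376917)/3 ≈ 204.65*I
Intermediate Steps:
R = 1/3 (R = -4/(-12) + 0/6 = -4*(-1/12) + 0*(1/6) = 1/3 + 0 = 1/3 ≈ 0.33333)
sqrt(-41879 + (R*f(-5))*O(-1, 4)) = sqrt(-41879 + ((1/3)*2)*(-1)) = sqrt(-41879 + (2/3)*(-1)) = sqrt(-41879 - 2/3) = sqrt(-125639/3) = I*sqrt(376917)/3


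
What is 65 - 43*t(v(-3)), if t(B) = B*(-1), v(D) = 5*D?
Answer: -580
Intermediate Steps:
t(B) = -B
65 - 43*t(v(-3)) = 65 - (-43)*5*(-3) = 65 - (-43)*(-15) = 65 - 43*15 = 65 - 645 = -580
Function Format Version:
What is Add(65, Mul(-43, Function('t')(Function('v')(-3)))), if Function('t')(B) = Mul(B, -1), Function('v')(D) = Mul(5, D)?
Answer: -580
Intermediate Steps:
Function('t')(B) = Mul(-1, B)
Add(65, Mul(-43, Function('t')(Function('v')(-3)))) = Add(65, Mul(-43, Mul(-1, Mul(5, -3)))) = Add(65, Mul(-43, Mul(-1, -15))) = Add(65, Mul(-43, 15)) = Add(65, -645) = -580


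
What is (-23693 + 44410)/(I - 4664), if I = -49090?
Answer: -20717/53754 ≈ -0.38540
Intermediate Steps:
(-23693 + 44410)/(I - 4664) = (-23693 + 44410)/(-49090 - 4664) = 20717/(-53754) = 20717*(-1/53754) = -20717/53754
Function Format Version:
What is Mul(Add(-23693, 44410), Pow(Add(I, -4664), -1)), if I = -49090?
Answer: Rational(-20717, 53754) ≈ -0.38540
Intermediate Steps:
Mul(Add(-23693, 44410), Pow(Add(I, -4664), -1)) = Mul(Add(-23693, 44410), Pow(Add(-49090, -4664), -1)) = Mul(20717, Pow(-53754, -1)) = Mul(20717, Rational(-1, 53754)) = Rational(-20717, 53754)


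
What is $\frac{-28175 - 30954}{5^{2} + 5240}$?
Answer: $- \frac{59129}{5265} \approx -11.231$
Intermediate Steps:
$\frac{-28175 - 30954}{5^{2} + 5240} = - \frac{59129}{25 + 5240} = - \frac{59129}{5265}$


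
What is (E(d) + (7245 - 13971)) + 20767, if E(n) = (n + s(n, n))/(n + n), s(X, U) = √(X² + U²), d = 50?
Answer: 28083/2 + √2/2 ≈ 14042.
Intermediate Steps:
s(X, U) = √(U² + X²)
E(n) = (n + √2*√(n²))/(2*n) (E(n) = (n + √(n² + n²))/(n + n) = (n + √(2*n²))/((2*n)) = (n + √2*√(n²))*(1/(2*n)) = (n + √2*√(n²))/(2*n))
(E(d) + (7245 - 13971)) + 20767 = ((½)*(50 + √2*√(50²))/50 + (7245 - 13971)) + 20767 = ((½)*(1/50)*(50 + √2*√2500) - 6726) + 20767 = ((½)*(1/50)*(50 + √2*50) - 6726) + 20767 = ((½)*(1/50)*(50 + 50*√2) - 6726) + 20767 = ((½ + √2/2) - 6726) + 20767 = (-13451/2 + √2/2) + 20767 = 28083/2 + √2/2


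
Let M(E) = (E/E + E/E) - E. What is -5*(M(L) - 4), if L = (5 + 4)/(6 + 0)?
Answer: 35/2 ≈ 17.500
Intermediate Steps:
L = 3/2 (L = 9/6 = 9*(⅙) = 3/2 ≈ 1.5000)
M(E) = 2 - E (M(E) = (1 + 1) - E = 2 - E)
-5*(M(L) - 4) = -5*((2 - 1*3/2) - 4) = -5*((2 - 3/2) - 4) = -5*(½ - 4) = -5*(-7/2) = 35/2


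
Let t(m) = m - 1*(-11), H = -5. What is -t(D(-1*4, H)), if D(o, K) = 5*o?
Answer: 9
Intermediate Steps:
t(m) = 11 + m (t(m) = m + 11 = 11 + m)
-t(D(-1*4, H)) = -(11 + 5*(-1*4)) = -(11 + 5*(-4)) = -(11 - 20) = -1*(-9) = 9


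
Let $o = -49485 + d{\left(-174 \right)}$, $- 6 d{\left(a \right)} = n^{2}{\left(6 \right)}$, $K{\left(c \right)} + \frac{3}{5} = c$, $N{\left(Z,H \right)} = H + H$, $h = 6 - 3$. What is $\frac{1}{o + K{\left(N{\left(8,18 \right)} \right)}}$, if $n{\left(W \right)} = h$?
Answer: $- \frac{10}{494511} \approx -2.0222 \cdot 10^{-5}$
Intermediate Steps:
$h = 3$ ($h = 6 - 3 = 3$)
$n{\left(W \right)} = 3$
$N{\left(Z,H \right)} = 2 H$
$K{\left(c \right)} = - \frac{3}{5} + c$
$d{\left(a \right)} = - \frac{3}{2}$ ($d{\left(a \right)} = - \frac{3^{2}}{6} = \left(- \frac{1}{6}\right) 9 = - \frac{3}{2}$)
$o = - \frac{98973}{2}$ ($o = -49485 - \frac{3}{2} = - \frac{98973}{2} \approx -49487.0$)
$\frac{1}{o + K{\left(N{\left(8,18 \right)} \right)}} = \frac{1}{- \frac{98973}{2} + \left(- \frac{3}{5} + 2 \cdot 18\right)} = \frac{1}{- \frac{98973}{2} + \left(- \frac{3}{5} + 36\right)} = \frac{1}{- \frac{98973}{2} + \frac{177}{5}} = \frac{1}{- \frac{494511}{10}} = - \frac{10}{494511}$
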